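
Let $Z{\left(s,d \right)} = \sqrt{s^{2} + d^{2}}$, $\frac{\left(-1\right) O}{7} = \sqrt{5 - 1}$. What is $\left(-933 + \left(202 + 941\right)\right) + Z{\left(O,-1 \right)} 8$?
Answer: $210 + 8 \sqrt{197} \approx 322.29$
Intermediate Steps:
$O = -14$ ($O = - 7 \sqrt{5 - 1} = - 7 \sqrt{4} = \left(-7\right) 2 = -14$)
$Z{\left(s,d \right)} = \sqrt{d^{2} + s^{2}}$
$\left(-933 + \left(202 + 941\right)\right) + Z{\left(O,-1 \right)} 8 = \left(-933 + \left(202 + 941\right)\right) + \sqrt{\left(-1\right)^{2} + \left(-14\right)^{2}} \cdot 8 = \left(-933 + 1143\right) + \sqrt{1 + 196} \cdot 8 = 210 + \sqrt{197} \cdot 8 = 210 + 8 \sqrt{197}$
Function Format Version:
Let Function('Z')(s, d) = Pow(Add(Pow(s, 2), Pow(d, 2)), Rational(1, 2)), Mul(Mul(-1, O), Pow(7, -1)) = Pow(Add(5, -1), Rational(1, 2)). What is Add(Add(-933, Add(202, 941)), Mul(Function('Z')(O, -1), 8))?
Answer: Add(210, Mul(8, Pow(197, Rational(1, 2)))) ≈ 322.29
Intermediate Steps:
O = -14 (O = Mul(-7, Pow(Add(5, -1), Rational(1, 2))) = Mul(-7, Pow(4, Rational(1, 2))) = Mul(-7, 2) = -14)
Function('Z')(s, d) = Pow(Add(Pow(d, 2), Pow(s, 2)), Rational(1, 2))
Add(Add(-933, Add(202, 941)), Mul(Function('Z')(O, -1), 8)) = Add(Add(-933, Add(202, 941)), Mul(Pow(Add(Pow(-1, 2), Pow(-14, 2)), Rational(1, 2)), 8)) = Add(Add(-933, 1143), Mul(Pow(Add(1, 196), Rational(1, 2)), 8)) = Add(210, Mul(Pow(197, Rational(1, 2)), 8)) = Add(210, Mul(8, Pow(197, Rational(1, 2))))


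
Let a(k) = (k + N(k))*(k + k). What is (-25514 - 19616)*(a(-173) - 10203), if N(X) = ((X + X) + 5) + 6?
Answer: -7471948450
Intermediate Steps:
N(X) = 11 + 2*X (N(X) = (2*X + 5) + 6 = (5 + 2*X) + 6 = 11 + 2*X)
a(k) = 2*k*(11 + 3*k) (a(k) = (k + (11 + 2*k))*(k + k) = (11 + 3*k)*(2*k) = 2*k*(11 + 3*k))
(-25514 - 19616)*(a(-173) - 10203) = (-25514 - 19616)*(2*(-173)*(11 + 3*(-173)) - 10203) = -45130*(2*(-173)*(11 - 519) - 10203) = -45130*(2*(-173)*(-508) - 10203) = -45130*(175768 - 10203) = -45130*165565 = -7471948450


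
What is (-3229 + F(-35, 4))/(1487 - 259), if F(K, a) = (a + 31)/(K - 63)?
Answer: -45211/17192 ≈ -2.6298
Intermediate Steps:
F(K, a) = (31 + a)/(-63 + K)
(-3229 + F(-35, 4))/(1487 - 259) = (-3229 + (31 + 4)/(-63 - 35))/(1487 - 259) = (-3229 + 35/(-98))/1228 = (-3229 - 1/98*35)*(1/1228) = (-3229 - 5/14)*(1/1228) = -45211/14*1/1228 = -45211/17192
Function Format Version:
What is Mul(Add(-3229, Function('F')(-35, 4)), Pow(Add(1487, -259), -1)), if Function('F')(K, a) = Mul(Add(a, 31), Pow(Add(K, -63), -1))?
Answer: Rational(-45211, 17192) ≈ -2.6298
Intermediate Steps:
Function('F')(K, a) = Mul(Pow(Add(-63, K), -1), Add(31, a)) (Function('F')(K, a) = Mul(Add(31, a), Pow(Add(-63, K), -1)) = Mul(Pow(Add(-63, K), -1), Add(31, a)))
Mul(Add(-3229, Function('F')(-35, 4)), Pow(Add(1487, -259), -1)) = Mul(Add(-3229, Mul(Pow(Add(-63, -35), -1), Add(31, 4))), Pow(Add(1487, -259), -1)) = Mul(Add(-3229, Mul(Pow(-98, -1), 35)), Pow(1228, -1)) = Mul(Add(-3229, Mul(Rational(-1, 98), 35)), Rational(1, 1228)) = Mul(Add(-3229, Rational(-5, 14)), Rational(1, 1228)) = Mul(Rational(-45211, 14), Rational(1, 1228)) = Rational(-45211, 17192)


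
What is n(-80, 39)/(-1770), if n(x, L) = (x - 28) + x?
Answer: 94/885 ≈ 0.10621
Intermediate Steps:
n(x, L) = -28 + 2*x (n(x, L) = (-28 + x) + x = -28 + 2*x)
n(-80, 39)/(-1770) = (-28 + 2*(-80))/(-1770) = (-28 - 160)*(-1/1770) = -188*(-1/1770) = 94/885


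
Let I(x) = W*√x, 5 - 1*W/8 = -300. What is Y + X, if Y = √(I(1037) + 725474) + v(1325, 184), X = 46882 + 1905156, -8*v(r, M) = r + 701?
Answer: 7807139/4 + √(725474 + 2440*√1037) ≈ 1.9527e+6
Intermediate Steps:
W = 2440 (W = 40 - 8*(-300) = 40 + 2400 = 2440)
I(x) = 2440*√x
v(r, M) = -701/8 - r/8 (v(r, M) = -(r + 701)/8 = -(701 + r)/8 = -701/8 - r/8)
X = 1952038
Y = -1013/4 + √(725474 + 2440*√1037) (Y = √(2440*√1037 + 725474) + (-701/8 - ⅛*1325) = √(725474 + 2440*√1037) + (-701/8 - 1325/8) = √(725474 + 2440*√1037) - 1013/4 = -1013/4 + √(725474 + 2440*√1037) ≈ 643.44)
Y + X = (-1013/4 + √(725474 + 2440*√1037)) + 1952038 = 7807139/4 + √(725474 + 2440*√1037)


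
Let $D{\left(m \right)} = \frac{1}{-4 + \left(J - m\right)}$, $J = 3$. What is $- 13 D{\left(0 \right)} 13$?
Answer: $169$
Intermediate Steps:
$D{\left(m \right)} = \frac{1}{-1 - m}$ ($D{\left(m \right)} = \frac{1}{-4 - \left(-3 + m\right)} = \frac{1}{-1 - m}$)
$- 13 D{\left(0 \right)} 13 = - 13 \left(- \frac{1}{1 + 0}\right) 13 = - 13 \left(- 1^{-1}\right) 13 = - 13 \left(\left(-1\right) 1\right) 13 = \left(-13\right) \left(-1\right) 13 = 13 \cdot 13 = 169$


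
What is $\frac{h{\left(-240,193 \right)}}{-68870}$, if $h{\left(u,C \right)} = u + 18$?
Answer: $\frac{111}{34435} \approx 0.0032235$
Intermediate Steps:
$h{\left(u,C \right)} = 18 + u$
$\frac{h{\left(-240,193 \right)}}{-68870} = \frac{18 - 240}{-68870} = \left(-222\right) \left(- \frac{1}{68870}\right) = \frac{111}{34435}$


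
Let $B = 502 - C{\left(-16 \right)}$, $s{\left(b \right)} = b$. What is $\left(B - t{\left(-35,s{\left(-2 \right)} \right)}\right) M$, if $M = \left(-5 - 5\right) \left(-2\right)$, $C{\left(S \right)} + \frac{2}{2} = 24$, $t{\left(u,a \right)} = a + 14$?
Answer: $9340$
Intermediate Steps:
$t{\left(u,a \right)} = 14 + a$
$C{\left(S \right)} = 23$ ($C{\left(S \right)} = -1 + 24 = 23$)
$M = 20$ ($M = \left(-10\right) \left(-2\right) = 20$)
$B = 479$ ($B = 502 - 23 = 479$)
$\left(B - t{\left(-35,s{\left(-2 \right)} \right)}\right) M = \left(479 - \left(14 - 2\right)\right) 20 = \left(479 - 12\right) 20 = 467 \cdot 20 = 9340$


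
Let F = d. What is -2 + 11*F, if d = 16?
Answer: 174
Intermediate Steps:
F = 16
-2 + 11*F = -2 + 11*16 = -2 + 176 = 174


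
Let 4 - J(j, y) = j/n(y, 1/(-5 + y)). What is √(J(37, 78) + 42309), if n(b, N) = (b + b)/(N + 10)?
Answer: √1371779681259/5694 ≈ 205.70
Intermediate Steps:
n(b, N) = 2*b/(10 + N) (n(b, N) = (2*b)/(10 + N) = 2*b/(10 + N))
J(j, y) = 4 - j*(10 + 1/(-5 + y))/(2*y) (J(j, y) = 4 - j/(2*y/(10 + 1/(-5 + y))) = 4 - j*(10 + 1/(-5 + y))/(2*y))
√(J(37, 78) + 42309) = √((½)*(-1*37*(-49 + 10*78) + 8*78*(-5 + 78))/(78*(-5 + 78)) + 42309) = √((½)*(1/78)*(-1*37*(-49 + 780) + 8*78*73)/73 + 42309) = √((½)*(1/78)*(1/73)*(-1*37*731 + 45552) + 42309) = √((½)*(1/78)*(1/73)*(-27047 + 45552) + 42309) = √((½)*(1/78)*(1/73)*18505 + 42309) = √(18505/11388 + 42309) = √(481833397/11388) = √1371779681259/5694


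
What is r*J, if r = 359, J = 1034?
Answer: 371206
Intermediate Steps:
r*J = 359*1034 = 371206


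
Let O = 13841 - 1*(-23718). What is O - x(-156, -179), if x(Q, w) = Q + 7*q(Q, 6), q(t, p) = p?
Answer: 37673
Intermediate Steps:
x(Q, w) = 42 + Q (x(Q, w) = Q + 7*6 = Q + 42 = 42 + Q)
O = 37559 (O = 13841 + 23718 = 37559)
O - x(-156, -179) = 37559 - (42 - 156) = 37559 - 1*(-114) = 37559 + 114 = 37673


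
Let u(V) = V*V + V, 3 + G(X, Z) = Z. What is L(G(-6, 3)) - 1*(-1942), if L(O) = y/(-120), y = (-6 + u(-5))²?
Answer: 58211/30 ≈ 1940.4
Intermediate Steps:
G(X, Z) = -3 + Z
u(V) = V + V² (u(V) = V² + V = V + V²)
y = 196 (y = (-6 - 5*(1 - 5))² = (-6 - 5*(-4))² = (-6 + 20)² = 14² = 196)
L(O) = -49/30 (L(O) = 196/(-120) = 196*(-1/120) = -49/30)
L(G(-6, 3)) - 1*(-1942) = -49/30 - 1*(-1942) = -49/30 + 1942 = 58211/30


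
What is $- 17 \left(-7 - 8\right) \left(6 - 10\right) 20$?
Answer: $-20400$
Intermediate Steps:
$- 17 \left(-7 - 8\right) \left(6 - 10\right) 20 = - 17 \left(\left(-15\right) \left(-4\right)\right) 20 = \left(-17\right) 60 \cdot 20 = \left(-1020\right) 20 = -20400$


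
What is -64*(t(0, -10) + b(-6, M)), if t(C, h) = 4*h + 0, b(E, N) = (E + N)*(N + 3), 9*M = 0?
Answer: 3712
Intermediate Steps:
M = 0 (M = (⅑)*0 = 0)
b(E, N) = (3 + N)*(E + N) (b(E, N) = (E + N)*(3 + N) = (3 + N)*(E + N))
t(C, h) = 4*h
-64*(t(0, -10) + b(-6, M)) = -64*(4*(-10) + (0² + 3*(-6) + 3*0 - 6*0)) = -64*(-40 + (0 - 18 + 0 + 0)) = -64*(-40 - 18) = -64*(-58) = 3712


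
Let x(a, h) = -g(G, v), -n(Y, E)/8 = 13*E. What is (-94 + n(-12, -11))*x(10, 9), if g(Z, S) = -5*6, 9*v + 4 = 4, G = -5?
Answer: 31500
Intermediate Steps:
v = 0 (v = -4/9 + (⅑)*4 = -4/9 + 4/9 = 0)
n(Y, E) = -104*E
g(Z, S) = -30
x(a, h) = 30 (x(a, h) = -1*(-30) = 30)
(-94 + n(-12, -11))*x(10, 9) = (-94 - 104*(-11))*30 = (-94 + 1144)*30 = 1050*30 = 31500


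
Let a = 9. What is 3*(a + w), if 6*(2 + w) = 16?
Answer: 29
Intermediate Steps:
w = 2/3 (w = -2 + (1/6)*16 = -2 + 8/3 = 2/3 ≈ 0.66667)
3*(a + w) = 3*(9 + 2/3) = 3*(29/3) = 29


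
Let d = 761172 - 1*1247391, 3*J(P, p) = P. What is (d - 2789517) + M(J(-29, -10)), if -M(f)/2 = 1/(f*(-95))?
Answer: -9024652686/2755 ≈ -3.2757e+6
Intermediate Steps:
J(P, p) = P/3
d = -486219 (d = 761172 - 1247391 = -486219)
M(f) = 2/(95*f) (M(f) = -2*(-1/(95*f)) = -(-2)/(95*f) = 2/(95*f))
(d - 2789517) + M(J(-29, -10)) = (-486219 - 2789517) + 2/(95*(((1/3)*(-29)))) = -3275736 + 2/(95*(-29/3)) = -3275736 + (2/95)*(-3/29) = -3275736 - 6/2755 = -9024652686/2755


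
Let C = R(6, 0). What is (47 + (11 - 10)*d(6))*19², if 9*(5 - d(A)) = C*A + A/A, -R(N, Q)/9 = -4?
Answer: 90611/9 ≈ 10068.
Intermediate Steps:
R(N, Q) = 36 (R(N, Q) = -9*(-4) = 36)
C = 36
d(A) = 44/9 - 4*A (d(A) = 5 - (36*A + A/A)/9 = 5 - (36*A + 1)/9 = 5 - (1 + 36*A)/9 = 5 + (-⅑ - 4*A) = 44/9 - 4*A)
(47 + (11 - 10)*d(6))*19² = (47 + (11 - 10)*(44/9 - 4*6))*19² = (47 + 1*(44/9 - 24))*361 = (47 + 1*(-172/9))*361 = (47 - 172/9)*361 = (251/9)*361 = 90611/9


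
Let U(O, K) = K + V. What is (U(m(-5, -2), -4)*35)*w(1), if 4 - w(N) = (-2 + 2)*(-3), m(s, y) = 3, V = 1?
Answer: -420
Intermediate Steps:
U(O, K) = 1 + K (U(O, K) = K + 1 = 1 + K)
w(N) = 4 (w(N) = 4 - (-2 + 2)*(-3) = 4 - 0*(-3) = 4 - 1*0 = 4 + 0 = 4)
(U(m(-5, -2), -4)*35)*w(1) = ((1 - 4)*35)*4 = -3*35*4 = -105*4 = -420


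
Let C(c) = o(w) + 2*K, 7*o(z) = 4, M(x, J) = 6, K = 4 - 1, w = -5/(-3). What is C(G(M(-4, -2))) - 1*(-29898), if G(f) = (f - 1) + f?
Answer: 209332/7 ≈ 29905.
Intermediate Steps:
w = 5/3 (w = -5*(-1/3) = 5/3 ≈ 1.6667)
K = 3
o(z) = 4/7 (o(z) = (1/7)*4 = 4/7)
G(f) = -1 + 2*f (G(f) = (-1 + f) + f = -1 + 2*f)
C(c) = 46/7 (C(c) = 4/7 + 2*3 = 4/7 + 6 = 46/7)
C(G(M(-4, -2))) - 1*(-29898) = 46/7 - 1*(-29898) = 46/7 + 29898 = 209332/7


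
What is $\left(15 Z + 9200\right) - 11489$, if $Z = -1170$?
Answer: $-19839$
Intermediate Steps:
$\left(15 Z + 9200\right) - 11489 = \left(15 \left(-1170\right) + 9200\right) - 11489 = \left(-17550 + 9200\right) - 11489 = -8350 - 11489 = -19839$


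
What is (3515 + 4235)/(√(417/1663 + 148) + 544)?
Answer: 7011208000/491895027 - 7750*√409997683/491895027 ≈ 13.934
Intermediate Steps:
(3515 + 4235)/(√(417/1663 + 148) + 544) = 7750/(√(417*(1/1663) + 148) + 544) = 7750/(√(417/1663 + 148) + 544) = 7750/(√(246541/1663) + 544) = 7750/(√409997683/1663 + 544) = 7750/(544 + √409997683/1663)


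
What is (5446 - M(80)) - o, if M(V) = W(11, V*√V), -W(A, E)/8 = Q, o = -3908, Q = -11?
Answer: 9266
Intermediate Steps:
W(A, E) = 88 (W(A, E) = -8*(-11) = 88)
M(V) = 88
(5446 - M(80)) - o = (5446 - 1*88) - 1*(-3908) = (5446 - 88) + 3908 = 5358 + 3908 = 9266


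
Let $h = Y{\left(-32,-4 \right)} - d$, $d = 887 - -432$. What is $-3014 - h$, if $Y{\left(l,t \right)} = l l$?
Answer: $-2719$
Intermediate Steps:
$Y{\left(l,t \right)} = l^{2}$
$d = 1319$ ($d = 887 + 432 = 1319$)
$h = -295$ ($h = \left(-32\right)^{2} - 1319 = 1024 - 1319 = -295$)
$-3014 - h = -3014 - -295 = -3014 + 295 = -2719$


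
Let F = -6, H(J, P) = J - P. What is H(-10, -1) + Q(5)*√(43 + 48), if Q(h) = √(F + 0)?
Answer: -9 + I*√546 ≈ -9.0 + 23.367*I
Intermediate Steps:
Q(h) = I*√6 (Q(h) = √(-6 + 0) = √(-6) = I*√6)
H(-10, -1) + Q(5)*√(43 + 48) = (-10 - 1*(-1)) + (I*√6)*√(43 + 48) = (-10 + 1) + (I*√6)*√91 = -9 + I*√546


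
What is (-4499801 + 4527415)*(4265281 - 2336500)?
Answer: 53261358534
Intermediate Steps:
(-4499801 + 4527415)*(4265281 - 2336500) = 27614*1928781 = 53261358534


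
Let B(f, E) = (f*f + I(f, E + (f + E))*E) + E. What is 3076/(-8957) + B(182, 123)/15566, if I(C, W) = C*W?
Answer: 86068792419/139424662 ≈ 617.31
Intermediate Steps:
B(f, E) = E + f**2 + E*f*(f + 2*E) (B(f, E) = (f*f + (f*(E + (f + E)))*E) + E = (f**2 + (f*(E + (E + f)))*E) + E = (f**2 + (f*(f + 2*E))*E) + E = (f**2 + E*f*(f + 2*E)) + E = E + f**2 + E*f*(f + 2*E))
3076/(-8957) + B(182, 123)/15566 = 3076/(-8957) + (123 + 182**2 + 123*182*(182 + 2*123))/15566 = 3076*(-1/8957) + (123 + 33124 + 123*182*(182 + 246))*(1/15566) = -3076/8957 + (123 + 33124 + 123*182*428)*(1/15566) = -3076/8957 + (123 + 33124 + 9581208)*(1/15566) = -3076/8957 + 9614455*(1/15566) = -3076/8957 + 9614455/15566 = 86068792419/139424662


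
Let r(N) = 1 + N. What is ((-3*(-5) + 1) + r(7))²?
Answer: 576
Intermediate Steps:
((-3*(-5) + 1) + r(7))² = ((-3*(-5) + 1) + (1 + 7))² = ((15 + 1) + 8)² = (16 + 8)² = 24² = 576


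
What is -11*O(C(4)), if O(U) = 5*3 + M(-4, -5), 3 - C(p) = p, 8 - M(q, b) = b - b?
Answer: -253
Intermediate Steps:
M(q, b) = 8 (M(q, b) = 8 - (b - b) = 8 - 1*0 = 8 + 0 = 8)
C(p) = 3 - p
O(U) = 23 (O(U) = 5*3 + 8 = 15 + 8 = 23)
-11*O(C(4)) = -11*23 = -253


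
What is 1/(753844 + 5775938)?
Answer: 1/6529782 ≈ 1.5314e-7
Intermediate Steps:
1/(753844 + 5775938) = 1/6529782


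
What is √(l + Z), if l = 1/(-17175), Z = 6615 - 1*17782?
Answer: I*√131761946262/3435 ≈ 105.67*I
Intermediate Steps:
Z = -11167 (Z = 6615 - 17782 = -11167)
l = -1/17175 ≈ -5.8224e-5
√(l + Z) = √(-1/17175 - 11167) = √(-191793226/17175) = I*√131761946262/3435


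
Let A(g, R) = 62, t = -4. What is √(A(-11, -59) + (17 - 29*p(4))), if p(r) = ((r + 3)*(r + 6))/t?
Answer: √2346/2 ≈ 24.218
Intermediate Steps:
p(r) = -(3 + r)*(6 + r)/4 (p(r) = ((r + 3)*(r + 6))/(-4) = ((3 + r)*(6 + r))*(-¼) = -(3 + r)*(6 + r)/4)
√(A(-11, -59) + (17 - 29*p(4))) = √(62 + (17 - 29*(-9/2 - 9/4*4 - ¼*4²))) = √(62 + (17 - 29*(-9/2 - 9 - ¼*16))) = √(62 + (17 - 29*(-9/2 - 9 - 4))) = √(62 + (17 - 29*(-35/2))) = √(62 + (17 + 1015/2)) = √(62 + 1049/2) = √(1173/2) = √2346/2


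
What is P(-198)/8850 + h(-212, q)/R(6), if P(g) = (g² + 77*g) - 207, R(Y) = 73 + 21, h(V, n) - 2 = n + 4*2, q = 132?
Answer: 581549/138650 ≈ 4.1944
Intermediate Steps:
h(V, n) = 10 + n (h(V, n) = 2 + (n + 4*2) = 2 + (n + 8) = 2 + (8 + n) = 10 + n)
R(Y) = 94
P(g) = -207 + g² + 77*g
P(-198)/8850 + h(-212, q)/R(6) = (-207 + (-198)² + 77*(-198))/8850 + (10 + 132)/94 = (-207 + 39204 - 15246)*(1/8850) + 142*(1/94) = 23751*(1/8850) + 71/47 = 7917/2950 + 71/47 = 581549/138650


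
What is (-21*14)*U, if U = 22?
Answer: -6468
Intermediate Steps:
(-21*14)*U = -21*14*22 = -294*22 = -6468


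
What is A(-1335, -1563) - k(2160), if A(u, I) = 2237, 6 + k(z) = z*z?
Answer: -4663357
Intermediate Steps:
k(z) = -6 + z**2 (k(z) = -6 + z*z = -6 + z**2)
A(-1335, -1563) - k(2160) = 2237 - (-6 + 2160**2) = 2237 - (-6 + 4665600) = 2237 - 1*4665594 = 2237 - 4665594 = -4663357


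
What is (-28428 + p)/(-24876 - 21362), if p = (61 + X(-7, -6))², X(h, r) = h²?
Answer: 8164/23119 ≈ 0.35313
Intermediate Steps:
p = 12100 (p = (61 + (-7)²)² = (61 + 49)² = 110² = 12100)
(-28428 + p)/(-24876 - 21362) = (-28428 + 12100)/(-24876 - 21362) = -16328/(-46238) = -16328*(-1/46238) = 8164/23119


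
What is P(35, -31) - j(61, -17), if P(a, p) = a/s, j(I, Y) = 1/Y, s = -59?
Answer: -536/1003 ≈ -0.53440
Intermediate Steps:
P(a, p) = -a/59 (P(a, p) = a/(-59) = a*(-1/59) = -a/59)
P(35, -31) - j(61, -17) = -1/59*35 - 1/(-17) = -35/59 - 1*(-1/17) = -35/59 + 1/17 = -536/1003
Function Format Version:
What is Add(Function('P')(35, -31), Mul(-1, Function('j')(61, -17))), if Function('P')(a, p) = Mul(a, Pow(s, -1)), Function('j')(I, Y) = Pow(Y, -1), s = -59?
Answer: Rational(-536, 1003) ≈ -0.53440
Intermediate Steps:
Function('P')(a, p) = Mul(Rational(-1, 59), a) (Function('P')(a, p) = Mul(a, Pow(-59, -1)) = Mul(a, Rational(-1, 59)) = Mul(Rational(-1, 59), a))
Add(Function('P')(35, -31), Mul(-1, Function('j')(61, -17))) = Add(Mul(Rational(-1, 59), 35), Mul(-1, Pow(-17, -1))) = Add(Rational(-35, 59), Mul(-1, Rational(-1, 17))) = Add(Rational(-35, 59), Rational(1, 17)) = Rational(-536, 1003)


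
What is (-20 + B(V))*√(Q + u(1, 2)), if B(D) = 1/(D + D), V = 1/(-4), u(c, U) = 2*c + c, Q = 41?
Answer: -44*√11 ≈ -145.93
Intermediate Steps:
u(c, U) = 3*c
V = -¼ ≈ -0.25000
B(D) = 1/(2*D)
(-20 + B(V))*√(Q + u(1, 2)) = (-20 + 1/(2*(-¼)))*√(41 + 3*1) = (-20 + (½)*(-4))*√(41 + 3) = (-20 - 2)*√44 = -44*√11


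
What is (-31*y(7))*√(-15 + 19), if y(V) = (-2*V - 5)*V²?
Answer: 57722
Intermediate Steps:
y(V) = V²*(-5 - 2*V) (y(V) = (-5 - 2*V)*V² = V²*(-5 - 2*V))
(-31*y(7))*√(-15 + 19) = (-31*7²*(-5 - 2*7))*√(-15 + 19) = (-1519*(-5 - 14))*√4 = -1519*(-19)*2 = -31*(-931)*2 = 28861*2 = 57722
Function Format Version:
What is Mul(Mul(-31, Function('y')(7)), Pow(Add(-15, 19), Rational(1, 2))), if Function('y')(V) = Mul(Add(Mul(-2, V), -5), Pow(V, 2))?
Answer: 57722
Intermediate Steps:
Function('y')(V) = Mul(Pow(V, 2), Add(-5, Mul(-2, V))) (Function('y')(V) = Mul(Add(-5, Mul(-2, V)), Pow(V, 2)) = Mul(Pow(V, 2), Add(-5, Mul(-2, V))))
Mul(Mul(-31, Function('y')(7)), Pow(Add(-15, 19), Rational(1, 2))) = Mul(Mul(-31, Mul(Pow(7, 2), Add(-5, Mul(-2, 7)))), Pow(Add(-15, 19), Rational(1, 2))) = Mul(Mul(-31, Mul(49, Add(-5, -14))), Pow(4, Rational(1, 2))) = Mul(Mul(-31, Mul(49, -19)), 2) = Mul(Mul(-31, -931), 2) = Mul(28861, 2) = 57722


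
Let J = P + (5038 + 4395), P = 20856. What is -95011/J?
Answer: -13573/4327 ≈ -3.1368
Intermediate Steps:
J = 30289 (J = 20856 + (5038 + 4395) = 20856 + 9433 = 30289)
-95011/J = -95011/30289 = -95011*1/30289 = -13573/4327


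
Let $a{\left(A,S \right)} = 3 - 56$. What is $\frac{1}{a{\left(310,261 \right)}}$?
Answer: $- \frac{1}{53} \approx -0.018868$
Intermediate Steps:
$a{\left(A,S \right)} = -53$ ($a{\left(A,S \right)} = 3 - 56 = -53$)
$\frac{1}{a{\left(310,261 \right)}} = \frac{1}{-53} = - \frac{1}{53}$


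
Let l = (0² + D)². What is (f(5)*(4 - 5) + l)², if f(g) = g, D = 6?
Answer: 961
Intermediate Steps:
l = 36 (l = (0² + 6)² = (0 + 6)² = 6² = 36)
(f(5)*(4 - 5) + l)² = (5*(4 - 5) + 36)² = (5*(-1) + 36)² = (-5 + 36)² = 31² = 961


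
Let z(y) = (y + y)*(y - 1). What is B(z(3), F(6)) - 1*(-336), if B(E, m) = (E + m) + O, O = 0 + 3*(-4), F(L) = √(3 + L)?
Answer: 339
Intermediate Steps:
O = -12 (O = 0 - 12 = -12)
z(y) = 2*y*(-1 + y) (z(y) = (2*y)*(-1 + y) = 2*y*(-1 + y))
B(E, m) = -12 + E + m (B(E, m) = (E + m) - 12 = -12 + E + m)
B(z(3), F(6)) - 1*(-336) = (-12 + 2*3*(-1 + 3) + √(3 + 6)) - 1*(-336) = (-12 + 2*3*2 + √9) + 336 = (-12 + 12 + 3) + 336 = 3 + 336 = 339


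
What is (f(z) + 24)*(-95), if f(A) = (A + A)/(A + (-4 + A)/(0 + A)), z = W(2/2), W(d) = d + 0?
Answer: -2185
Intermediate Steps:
W(d) = d
z = 1 (z = 2/2 = 2*(1/2) = 1)
f(A) = 2*A/(A + (-4 + A)/A) (f(A) = (2*A)/(A + (-4 + A)/A) = 2*A/(A + (-4 + A)/A))
(f(z) + 24)*(-95) = (2*1**2/(-4 + 1 + 1**2) + 24)*(-95) = (2*1/(-4 + 1 + 1) + 24)*(-95) = (2*1/(-2) + 24)*(-95) = (2*1*(-1/2) + 24)*(-95) = (-1 + 24)*(-95) = 23*(-95) = -2185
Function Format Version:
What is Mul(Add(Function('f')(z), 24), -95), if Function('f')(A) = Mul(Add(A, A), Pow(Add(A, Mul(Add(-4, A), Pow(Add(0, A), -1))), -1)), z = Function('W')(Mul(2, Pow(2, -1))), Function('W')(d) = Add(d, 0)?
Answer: -2185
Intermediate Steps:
Function('W')(d) = d
z = 1 (z = Mul(2, Pow(2, -1)) = Mul(2, Rational(1, 2)) = 1)
Function('f')(A) = Mul(2, A, Pow(Add(A, Mul(Pow(A, -1), Add(-4, A))), -1)) (Function('f')(A) = Mul(Mul(2, A), Pow(Add(A, Mul(Add(-4, A), Pow(A, -1))), -1)) = Mul(Mul(2, A), Pow(Add(A, Mul(Pow(A, -1), Add(-4, A))), -1)) = Mul(2, A, Pow(Add(A, Mul(Pow(A, -1), Add(-4, A))), -1)))
Mul(Add(Function('f')(z), 24), -95) = Mul(Add(Mul(2, Pow(1, 2), Pow(Add(-4, 1, Pow(1, 2)), -1)), 24), -95) = Mul(Add(Mul(2, 1, Pow(Add(-4, 1, 1), -1)), 24), -95) = Mul(Add(Mul(2, 1, Pow(-2, -1)), 24), -95) = Mul(Add(Mul(2, 1, Rational(-1, 2)), 24), -95) = Mul(Add(-1, 24), -95) = Mul(23, -95) = -2185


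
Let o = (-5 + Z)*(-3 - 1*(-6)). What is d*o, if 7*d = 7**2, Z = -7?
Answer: -252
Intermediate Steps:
o = -36 (o = (-5 - 7)*(-3 - 1*(-6)) = -12*(-3 + 6) = -12*3 = -36)
d = 7 (d = (1/7)*7**2 = (1/7)*49 = 7)
d*o = 7*(-36) = -252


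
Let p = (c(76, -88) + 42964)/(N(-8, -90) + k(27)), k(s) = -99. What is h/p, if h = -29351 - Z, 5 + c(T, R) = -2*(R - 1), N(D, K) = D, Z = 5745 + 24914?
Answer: 6421070/43137 ≈ 148.85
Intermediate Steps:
Z = 30659
c(T, R) = -3 - 2*R (c(T, R) = -5 - 2*(R - 1) = -5 - 2*(-1 + R) = -5 + (2 - 2*R) = -3 - 2*R)
h = -60010 (h = -29351 - 1*30659 = -29351 - 30659 = -60010)
p = -43137/107 (p = ((-3 - 2*(-88)) + 42964)/(-8 - 99) = ((-3 + 176) + 42964)/(-107) = (173 + 42964)*(-1/107) = 43137*(-1/107) = -43137/107 ≈ -403.15)
h/p = -60010/(-43137/107) = -60010*(-107/43137) = 6421070/43137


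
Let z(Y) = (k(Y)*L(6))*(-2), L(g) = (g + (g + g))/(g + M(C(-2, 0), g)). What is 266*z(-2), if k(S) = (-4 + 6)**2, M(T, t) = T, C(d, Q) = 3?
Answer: -4256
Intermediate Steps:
L(g) = 3*g/(3 + g) (L(g) = (g + (g + g))/(g + 3) = (g + 2*g)/(3 + g) = (3*g)/(3 + g) = 3*g/(3 + g))
k(S) = 4 (k(S) = 2**2 = 4)
z(Y) = -16 (z(Y) = (4*(3*6/(3 + 6)))*(-2) = (4*(3*6/9))*(-2) = (4*(3*6*(1/9)))*(-2) = (4*2)*(-2) = 8*(-2) = -16)
266*z(-2) = 266*(-16) = -4256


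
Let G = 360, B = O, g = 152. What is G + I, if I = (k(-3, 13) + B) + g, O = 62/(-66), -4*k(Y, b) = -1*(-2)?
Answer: 33697/66 ≈ 510.56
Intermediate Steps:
k(Y, b) = -½ (k(Y, b) = -(-1)*(-2)/4 = -¼*2 = -½)
O = -31/33 (O = 62*(-1/66) = -31/33 ≈ -0.93939)
B = -31/33 ≈ -0.93939
I = 9937/66 (I = (-½ - 31/33) + 152 = -95/66 + 152 = 9937/66 ≈ 150.56)
G + I = 360 + 9937/66 = 33697/66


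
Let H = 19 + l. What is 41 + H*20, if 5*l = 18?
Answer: 493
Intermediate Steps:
l = 18/5 (l = (1/5)*18 = 18/5 ≈ 3.6000)
H = 113/5 (H = 19 + 18/5 = 113/5 ≈ 22.600)
41 + H*20 = 41 + (113/5)*20 = 41 + 452 = 493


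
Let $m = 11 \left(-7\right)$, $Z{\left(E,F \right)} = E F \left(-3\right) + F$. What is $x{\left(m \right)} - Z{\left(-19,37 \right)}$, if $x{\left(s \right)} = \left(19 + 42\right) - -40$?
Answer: $-2045$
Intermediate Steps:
$Z{\left(E,F \right)} = F - 3 E F$ ($Z{\left(E,F \right)} = - 3 E F + F = F - 3 E F$)
$m = -77$
$x{\left(s \right)} = 101$ ($x{\left(s \right)} = 61 + 40 = 101$)
$x{\left(m \right)} - Z{\left(-19,37 \right)} = 101 - 37 \left(1 - -57\right) = 101 - 37 \left(1 + 57\right) = 101 - 37 \cdot 58 = 101 - 2146 = -2045$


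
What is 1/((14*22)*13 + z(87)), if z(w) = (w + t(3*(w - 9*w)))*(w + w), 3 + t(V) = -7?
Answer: 1/17402 ≈ 5.7465e-5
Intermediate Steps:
t(V) = -10 (t(V) = -3 - 7 = -10)
z(w) = 2*w*(-10 + w) (z(w) = (w - 10)*(w + w) = (-10 + w)*(2*w) = 2*w*(-10 + w))
1/((14*22)*13 + z(87)) = 1/((14*22)*13 + 2*87*(-10 + 87)) = 1/(308*13 + 2*87*77) = 1/(4004 + 13398) = 1/17402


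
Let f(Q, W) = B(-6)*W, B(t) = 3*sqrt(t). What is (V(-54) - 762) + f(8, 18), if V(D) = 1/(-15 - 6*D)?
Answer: -235457/309 + 54*I*sqrt(6) ≈ -762.0 + 132.27*I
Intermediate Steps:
f(Q, W) = 3*I*W*sqrt(6) (f(Q, W) = (3*sqrt(-6))*W = (3*(I*sqrt(6)))*W = (3*I*sqrt(6))*W = 3*I*W*sqrt(6))
(V(-54) - 762) + f(8, 18) = (-1/(15 + 6*(-54)) - 762) + 3*I*18*sqrt(6) = (-1/(15 - 324) - 762) + 54*I*sqrt(6) = (-1/(-309) - 762) + 54*I*sqrt(6) = (-1*(-1/309) - 762) + 54*I*sqrt(6) = (1/309 - 762) + 54*I*sqrt(6) = -235457/309 + 54*I*sqrt(6)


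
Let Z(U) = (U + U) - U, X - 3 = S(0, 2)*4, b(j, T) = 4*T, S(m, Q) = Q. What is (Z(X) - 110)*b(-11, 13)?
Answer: -5148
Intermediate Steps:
X = 11 (X = 3 + 2*4 = 3 + 8 = 11)
Z(U) = U (Z(U) = 2*U - U = U)
(Z(X) - 110)*b(-11, 13) = (11 - 110)*(4*13) = -99*52 = -5148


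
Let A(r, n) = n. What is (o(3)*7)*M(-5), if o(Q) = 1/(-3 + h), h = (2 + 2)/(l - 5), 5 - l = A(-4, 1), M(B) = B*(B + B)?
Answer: -50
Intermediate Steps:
M(B) = 2*B² (M(B) = B*(2*B) = 2*B²)
l = 4 (l = 5 - 1*1 = 5 - 1 = 4)
h = -4 (h = (2 + 2)/(4 - 5) = 4/(-1) = 4*(-1) = -4)
o(Q) = -⅐ (o(Q) = 1/(-3 - 4) = 1/(-7) = -⅐)
(o(3)*7)*M(-5) = (-⅐*7)*(2*(-5)²) = -2*25 = -1*50 = -50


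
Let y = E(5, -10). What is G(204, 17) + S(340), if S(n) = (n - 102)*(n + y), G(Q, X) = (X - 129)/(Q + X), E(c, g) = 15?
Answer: 18672178/221 ≈ 84490.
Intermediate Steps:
G(Q, X) = (-129 + X)/(Q + X)
y = 15
S(n) = (-102 + n)*(15 + n) (S(n) = (n - 102)*(n + 15) = (-102 + n)*(15 + n))
G(204, 17) + S(340) = (-129 + 17)/(204 + 17) + (-1530 + 340**2 - 87*340) = -112/221 + (-1530 + 115600 - 29580) = (1/221)*(-112) + 84490 = -112/221 + 84490 = 18672178/221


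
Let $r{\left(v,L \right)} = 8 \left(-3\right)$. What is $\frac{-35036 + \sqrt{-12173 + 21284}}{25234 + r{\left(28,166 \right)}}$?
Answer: $- \frac{17518}{12605} + \frac{\sqrt{9111}}{25210} \approx -1.386$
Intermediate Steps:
$r{\left(v,L \right)} = -24$
$\frac{-35036 + \sqrt{-12173 + 21284}}{25234 + r{\left(28,166 \right)}} = \frac{-35036 + \sqrt{-12173 + 21284}}{25234 - 24} = \frac{-35036 + \sqrt{9111}}{25210} = \left(-35036 + \sqrt{9111}\right) \frac{1}{25210} = - \frac{17518}{12605} + \frac{\sqrt{9111}}{25210}$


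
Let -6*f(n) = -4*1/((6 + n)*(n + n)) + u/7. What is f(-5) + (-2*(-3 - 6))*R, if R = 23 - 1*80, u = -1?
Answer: -71823/70 ≈ -1026.0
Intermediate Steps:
f(n) = 1/42 + 1/(3*n*(6 + n)) (f(n) = -(-4*1/((6 + n)*(n + n)) - 1/7)/6 = -(-4*1/(2*n*(6 + n)) - 1*1/7)/6 = -(-4*1/(2*n*(6 + n)) - 1/7)/6 = -(-2/(n*(6 + n)) - 1/7)/6 = -(-1/7 - 2/(n*(6 + n)))/6 = 1/42 + 1/(3*n*(6 + n)))
R = -57 (R = 23 - 80 = -57)
f(-5) + (-2*(-3 - 6))*R = (1/42)*(14 + (-5)**2 + 6*(-5))/(-5*(6 - 5)) - 2*(-3 - 6)*(-57) = (1/42)*(-1/5)*(14 + 25 - 30)/1 - 2*(-9)*(-57) = (1/42)*(-1/5)*1*9 + 18*(-57) = -3/70 - 1026 = -71823/70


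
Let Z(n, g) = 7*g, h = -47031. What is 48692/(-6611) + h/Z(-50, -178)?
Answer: 250251709/8237306 ≈ 30.380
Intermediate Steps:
48692/(-6611) + h/Z(-50, -178) = 48692/(-6611) - 47031/(7*(-178)) = 48692*(-1/6611) - 47031/(-1246) = -48692/6611 - 47031*(-1/1246) = -48692/6611 + 47031/1246 = 250251709/8237306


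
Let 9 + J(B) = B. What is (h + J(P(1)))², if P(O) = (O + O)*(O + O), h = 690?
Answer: 469225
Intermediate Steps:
P(O) = 4*O² (P(O) = (2*O)*(2*O) = 4*O²)
J(B) = -9 + B
(h + J(P(1)))² = (690 + (-9 + 4*1²))² = (690 + (-9 + 4*1))² = (690 + (-9 + 4))² = (690 - 5)² = 685² = 469225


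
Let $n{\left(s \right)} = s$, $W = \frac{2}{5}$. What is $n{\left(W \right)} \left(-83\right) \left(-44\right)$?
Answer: $\frac{7304}{5} \approx 1460.8$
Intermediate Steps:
$W = \frac{2}{5}$ ($W = 2 \cdot \frac{1}{5} = \frac{2}{5} \approx 0.4$)
$n{\left(W \right)} \left(-83\right) \left(-44\right) = \frac{2}{5} \left(-83\right) \left(-44\right) = \left(- \frac{166}{5}\right) \left(-44\right) = \frac{7304}{5}$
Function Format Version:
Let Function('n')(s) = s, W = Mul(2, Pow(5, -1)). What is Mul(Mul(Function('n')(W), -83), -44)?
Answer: Rational(7304, 5) ≈ 1460.8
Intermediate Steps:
W = Rational(2, 5) (W = Mul(2, Rational(1, 5)) = Rational(2, 5) ≈ 0.40000)
Mul(Mul(Function('n')(W), -83), -44) = Mul(Mul(Rational(2, 5), -83), -44) = Mul(Rational(-166, 5), -44) = Rational(7304, 5)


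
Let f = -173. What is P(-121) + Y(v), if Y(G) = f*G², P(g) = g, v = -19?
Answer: -62574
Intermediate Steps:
Y(G) = -173*G²
P(-121) + Y(v) = -121 - 173*(-19)² = -121 - 173*361 = -121 - 62453 = -62574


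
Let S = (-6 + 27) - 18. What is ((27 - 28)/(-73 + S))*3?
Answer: 3/70 ≈ 0.042857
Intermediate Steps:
S = 3 (S = 21 - 18 = 3)
((27 - 28)/(-73 + S))*3 = ((27 - 28)/(-73 + 3))*3 = -1/(-70)*3 = -1*(-1/70)*3 = (1/70)*3 = 3/70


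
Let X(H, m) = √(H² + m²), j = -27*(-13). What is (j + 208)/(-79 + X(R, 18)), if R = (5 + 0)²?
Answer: -44161/5292 - 559*√949/5292 ≈ -11.599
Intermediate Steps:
j = 351
R = 25 (R = 5² = 25)
(j + 208)/(-79 + X(R, 18)) = (351 + 208)/(-79 + √(25² + 18²)) = 559/(-79 + √(625 + 324)) = 559/(-79 + √949)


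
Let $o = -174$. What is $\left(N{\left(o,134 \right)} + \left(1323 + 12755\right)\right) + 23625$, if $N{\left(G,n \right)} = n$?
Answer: $37837$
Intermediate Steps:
$\left(N{\left(o,134 \right)} + \left(1323 + 12755\right)\right) + 23625 = \left(134 + \left(1323 + 12755\right)\right) + 23625 = \left(134 + 14078\right) + 23625 = 14212 + 23625 = 37837$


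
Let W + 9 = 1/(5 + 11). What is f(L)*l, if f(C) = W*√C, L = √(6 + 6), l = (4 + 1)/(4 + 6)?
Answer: -143*√2*3^(¼)/32 ≈ -8.3173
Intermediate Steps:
l = ½ (l = 5/10 = 5*(⅒) = ½ ≈ 0.50000)
L = 2*√3 (L = √12 = 2*√3 ≈ 3.4641)
W = -143/16 (W = -9 + 1/(5 + 11) = -9 + 1/16 = -143/16 ≈ -8.9375)
f(C) = -143*√C/16
f(L)*l = -143*√2*3^(¼)/16*(½) = -143*√2*3^(¼)/32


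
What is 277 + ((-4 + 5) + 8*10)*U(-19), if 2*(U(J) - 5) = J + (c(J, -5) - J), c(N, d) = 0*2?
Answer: 682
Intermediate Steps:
c(N, d) = 0
U(J) = 5 (U(J) = 5 + (J + (0 - J))/2 = 5 + (J - J)/2 = 5 + (½)*0 = 5 + 0 = 5)
277 + ((-4 + 5) + 8*10)*U(-19) = 277 + ((-4 + 5) + 8*10)*5 = 277 + (1 + 80)*5 = 277 + 81*5 = 277 + 405 = 682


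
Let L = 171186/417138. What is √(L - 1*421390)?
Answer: I*√2036764470684597/69523 ≈ 649.15*I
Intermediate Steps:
L = 28531/69523 (L = 171186*(1/417138) = 28531/69523 ≈ 0.41038)
√(L - 1*421390) = √(28531/69523 - 1*421390) = √(28531/69523 - 421390) = √(-29296268439/69523) = I*√2036764470684597/69523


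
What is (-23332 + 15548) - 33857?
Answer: -41641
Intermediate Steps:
(-23332 + 15548) - 33857 = -7784 - 33857 = -41641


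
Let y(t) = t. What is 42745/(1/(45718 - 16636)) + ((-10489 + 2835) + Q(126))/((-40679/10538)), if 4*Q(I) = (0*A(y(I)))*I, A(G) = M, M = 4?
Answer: 50568556008962/40679 ≈ 1.2431e+9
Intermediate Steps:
A(G) = 4
Q(I) = 0 (Q(I) = ((0*4)*I)/4 = (0*I)/4 = (1/4)*0 = 0)
42745/(1/(45718 - 16636)) + ((-10489 + 2835) + Q(126))/((-40679/10538)) = 42745/(1/(45718 - 16636)) + ((-10489 + 2835) + 0)/((-40679/10538)) = 42745/(1/29082) + (-7654 + 0)/((-40679*1/10538)) = 42745/(1/29082) - 7654/(-40679/10538) = 42745*29082 - 7654*(-10538/40679) = 1243110090 + 80657852/40679 = 50568556008962/40679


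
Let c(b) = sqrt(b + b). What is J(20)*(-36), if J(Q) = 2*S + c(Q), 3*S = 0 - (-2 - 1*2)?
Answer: -96 - 72*sqrt(10) ≈ -323.68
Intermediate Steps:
c(b) = sqrt(2)*sqrt(b) (c(b) = sqrt(2*b) = sqrt(2)*sqrt(b))
S = 4/3 (S = (0 - (-2 - 1*2))/3 = (0 - (-2 - 2))/3 = (0 - 1*(-4))/3 = (0 + 4)/3 = (1/3)*4 = 4/3 ≈ 1.3333)
J(Q) = 8/3 + sqrt(2)*sqrt(Q) (J(Q) = 2*(4/3) + sqrt(2)*sqrt(Q) = 8/3 + sqrt(2)*sqrt(Q))
J(20)*(-36) = (8/3 + sqrt(2)*sqrt(20))*(-36) = (8/3 + sqrt(2)*(2*sqrt(5)))*(-36) = (8/3 + 2*sqrt(10))*(-36) = -96 - 72*sqrt(10)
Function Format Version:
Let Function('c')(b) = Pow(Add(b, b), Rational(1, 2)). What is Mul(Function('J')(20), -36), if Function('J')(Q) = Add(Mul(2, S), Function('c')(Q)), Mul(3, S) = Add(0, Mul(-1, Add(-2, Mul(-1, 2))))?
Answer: Add(-96, Mul(-72, Pow(10, Rational(1, 2)))) ≈ -323.68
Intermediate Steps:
Function('c')(b) = Mul(Pow(2, Rational(1, 2)), Pow(b, Rational(1, 2))) (Function('c')(b) = Pow(Mul(2, b), Rational(1, 2)) = Mul(Pow(2, Rational(1, 2)), Pow(b, Rational(1, 2))))
S = Rational(4, 3) (S = Mul(Rational(1, 3), Add(0, Mul(-1, Add(-2, Mul(-1, 2))))) = Mul(Rational(1, 3), Add(0, Mul(-1, Add(-2, -2)))) = Mul(Rational(1, 3), Add(0, Mul(-1, -4))) = Mul(Rational(1, 3), Add(0, 4)) = Mul(Rational(1, 3), 4) = Rational(4, 3) ≈ 1.3333)
Function('J')(Q) = Add(Rational(8, 3), Mul(Pow(2, Rational(1, 2)), Pow(Q, Rational(1, 2)))) (Function('J')(Q) = Add(Mul(2, Rational(4, 3)), Mul(Pow(2, Rational(1, 2)), Pow(Q, Rational(1, 2)))) = Add(Rational(8, 3), Mul(Pow(2, Rational(1, 2)), Pow(Q, Rational(1, 2)))))
Mul(Function('J')(20), -36) = Mul(Add(Rational(8, 3), Mul(Pow(2, Rational(1, 2)), Pow(20, Rational(1, 2)))), -36) = Mul(Add(Rational(8, 3), Mul(Pow(2, Rational(1, 2)), Mul(2, Pow(5, Rational(1, 2))))), -36) = Mul(Add(Rational(8, 3), Mul(2, Pow(10, Rational(1, 2)))), -36) = Add(-96, Mul(-72, Pow(10, Rational(1, 2))))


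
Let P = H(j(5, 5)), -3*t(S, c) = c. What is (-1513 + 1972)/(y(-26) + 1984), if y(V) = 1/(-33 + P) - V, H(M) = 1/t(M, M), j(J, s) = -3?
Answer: 14688/64319 ≈ 0.22836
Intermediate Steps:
t(S, c) = -c/3
H(M) = -3/M (H(M) = 1/(-M/3) = -3/M)
P = 1 (P = -3/(-3) = -3*(-⅓) = 1)
y(V) = -1/32 - V (y(V) = 1/(-33 + 1) - V = 1/(-32) - V = -1/32 - V)
(-1513 + 1972)/(y(-26) + 1984) = (-1513 + 1972)/((-1/32 - 1*(-26)) + 1984) = 459/((-1/32 + 26) + 1984) = 459/(831/32 + 1984) = 459/(64319/32) = 459*(32/64319) = 14688/64319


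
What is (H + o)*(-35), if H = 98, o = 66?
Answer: -5740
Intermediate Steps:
(H + o)*(-35) = (98 + 66)*(-35) = 164*(-35) = -5740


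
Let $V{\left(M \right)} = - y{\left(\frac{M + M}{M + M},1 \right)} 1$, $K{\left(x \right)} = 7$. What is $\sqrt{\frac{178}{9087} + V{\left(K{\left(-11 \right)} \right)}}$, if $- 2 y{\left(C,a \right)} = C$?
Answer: $\frac{\sqrt{171617082}}{18174} \approx 0.72083$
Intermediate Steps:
$y{\left(C,a \right)} = - \frac{C}{2}$
$V{\left(M \right)} = \frac{1}{2}$ ($V{\left(M \right)} = - \frac{\left(-1\right) \frac{M + M}{M + M}}{2} \cdot 1 = - \frac{\left(-1\right) \frac{2 M}{2 M}}{2} \cdot 1 = - \frac{\left(-1\right) 2 M \frac{1}{2 M}}{2} \cdot 1 = - \frac{\left(-1\right) 1}{2} \cdot 1 = \left(-1\right) \left(- \frac{1}{2}\right) 1 = \frac{1}{2} \cdot 1 = \frac{1}{2}$)
$\sqrt{\frac{178}{9087} + V{\left(K{\left(-11 \right)} \right)}} = \sqrt{\frac{178}{9087} + \frac{1}{2}} = \sqrt{\frac{9443}{18174}} = \frac{\sqrt{171617082}}{18174}$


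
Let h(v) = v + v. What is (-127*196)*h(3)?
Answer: -149352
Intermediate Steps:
h(v) = 2*v
(-127*196)*h(3) = (-127*196)*(2*3) = -24892*6 = -149352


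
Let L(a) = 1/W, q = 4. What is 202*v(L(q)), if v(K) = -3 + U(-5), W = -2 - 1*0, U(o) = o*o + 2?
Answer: 4848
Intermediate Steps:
U(o) = 2 + o² (U(o) = o² + 2 = 2 + o²)
W = -2 (W = -2 + 0 = -2)
L(a) = -½ (L(a) = 1/(-2) = -½)
v(K) = 24 (v(K) = -3 + (2 + (-5)²) = -3 + (2 + 25) = -3 + 27 = 24)
202*v(L(q)) = 202*24 = 4848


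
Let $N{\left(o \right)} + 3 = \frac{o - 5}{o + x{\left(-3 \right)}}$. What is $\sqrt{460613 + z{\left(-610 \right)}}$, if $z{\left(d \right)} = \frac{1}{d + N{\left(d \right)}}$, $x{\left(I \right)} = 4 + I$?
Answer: $\frac{3 \sqrt{789904553080214}}{124234} \approx 678.68$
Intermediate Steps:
$N{\left(o \right)} = -3 + \frac{-5 + o}{1 + o}$ ($N{\left(o \right)} = -3 + \frac{o - 5}{o + \left(4 - 3\right)} = -3 + \frac{-5 + o}{o + 1} = -3 + \frac{-5 + o}{1 + o}$)
$z{\left(d \right)} = \frac{1}{d + \frac{2 \left(-4 - d\right)}{1 + d}}$
$\sqrt{460613 + z{\left(-610 \right)}} = \sqrt{460613 + \frac{1 - 610}{-8 + \left(-610\right)^{2} - -610}} = \sqrt{460613 + \frac{1}{-8 + 372100 + 610} \left(-609\right)} = \sqrt{460613 + \frac{1}{372702} \left(-609\right)} = \sqrt{460613 - \frac{203}{124234}} = \sqrt{\frac{57223795239}{124234}} = \frac{3 \sqrt{789904553080214}}{124234}$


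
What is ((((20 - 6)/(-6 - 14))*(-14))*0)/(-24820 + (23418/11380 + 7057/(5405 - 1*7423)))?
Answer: 0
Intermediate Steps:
((((20 - 6)/(-6 - 14))*(-14))*0)/(-24820 + (23418/11380 + 7057/(5405 - 1*7423))) = (((14/(-20))*(-14))*0)/(-24820 + (23418*(1/11380) + 7057/(5405 - 7423))) = (((14*(-1/20))*(-14))*0)/(-24820 + (11709/5690 + 7057/(-2018))) = (-7/10*(-14)*0)/(-24820 + (11709/5690 + 7057*(-1/2018))) = ((49/5)*0)/(-24820 + (11709/5690 - 7057/2018)) = 0/(-24820 - 4131392/2870605) = 0/(-71252547492/2870605) = 0*(-2870605/71252547492) = 0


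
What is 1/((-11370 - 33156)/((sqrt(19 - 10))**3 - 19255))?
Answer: 9614/22263 ≈ 0.43184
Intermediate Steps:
1/((-11370 - 33156)/((sqrt(19 - 10))**3 - 19255)) = 1/(-44526/((sqrt(9))**3 - 19255)) = 1/(-44526/(3**3 - 19255)) = 1/(-44526/(27 - 19255)) = 1/(-44526/(-19228)) = 1/(-44526*(-1/19228)) = 1/(22263/9614) = 9614/22263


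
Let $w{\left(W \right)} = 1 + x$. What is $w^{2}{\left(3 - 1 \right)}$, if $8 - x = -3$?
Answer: $144$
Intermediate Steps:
$x = 11$ ($x = 8 - -3 = 8 + 3 = 11$)
$w{\left(W \right)} = 12$ ($w{\left(W \right)} = 1 + 11 = 12$)
$w^{2}{\left(3 - 1 \right)} = 12^{2} = 144$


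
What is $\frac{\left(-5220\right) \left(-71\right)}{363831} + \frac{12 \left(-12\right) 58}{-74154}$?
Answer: $\frac{1695648444}{1498862443} \approx 1.1313$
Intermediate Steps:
$\frac{\left(-5220\right) \left(-71\right)}{363831} + \frac{12 \left(-12\right) 58}{-74154} = 370620 \cdot \frac{1}{363831} + \left(-144\right) 58 \left(- \frac{1}{74154}\right) = \frac{123540}{121277} - - \frac{1392}{12359} = \frac{123540}{121277} + \frac{1392}{12359} = \frac{1695648444}{1498862443}$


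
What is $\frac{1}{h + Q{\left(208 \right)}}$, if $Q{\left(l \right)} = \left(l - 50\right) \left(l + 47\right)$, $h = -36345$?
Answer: $\frac{1}{3945} \approx 0.00025349$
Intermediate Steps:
$Q{\left(l \right)} = \left(-50 + l\right) \left(47 + l\right)$
$\frac{1}{h + Q{\left(208 \right)}} = \frac{1}{-36345 - \left(2974 - 43264\right)} = \frac{1}{-36345 - -40290} = \frac{1}{-36345 + 40290} = \frac{1}{3945}$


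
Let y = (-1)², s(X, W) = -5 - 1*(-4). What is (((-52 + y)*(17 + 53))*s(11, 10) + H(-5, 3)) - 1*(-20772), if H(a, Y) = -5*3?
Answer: 24327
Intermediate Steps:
s(X, W) = -1 (s(X, W) = -5 + 4 = -1)
H(a, Y) = -15
y = 1
(((-52 + y)*(17 + 53))*s(11, 10) + H(-5, 3)) - 1*(-20772) = (((-52 + 1)*(17 + 53))*(-1) - 15) - 1*(-20772) = (-51*70*(-1) - 15) + 20772 = (-3570*(-1) - 15) + 20772 = (3570 - 15) + 20772 = 3555 + 20772 = 24327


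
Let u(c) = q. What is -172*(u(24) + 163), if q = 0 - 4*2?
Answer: -26660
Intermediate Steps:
q = -8 (q = 0 - 8 = -8)
u(c) = -8
-172*(u(24) + 163) = -172*(-8 + 163) = -172*155 = -26660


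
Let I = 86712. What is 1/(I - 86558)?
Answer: 1/154 ≈ 0.0064935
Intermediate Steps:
1/(I - 86558) = 1/(86712 - 86558) = 1/154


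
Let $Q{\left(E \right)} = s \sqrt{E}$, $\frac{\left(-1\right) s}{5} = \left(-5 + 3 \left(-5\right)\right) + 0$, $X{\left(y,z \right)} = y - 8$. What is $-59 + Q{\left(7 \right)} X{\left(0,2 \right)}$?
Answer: $-59 - 800 \sqrt{7} \approx -2175.6$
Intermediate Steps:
$X{\left(y,z \right)} = -8 + y$
$s = 100$ ($s = - 5 \left(\left(-5 + 3 \left(-5\right)\right) + 0\right) = - 5 \left(\left(-5 - 15\right) + 0\right) = - 5 \left(-20 + 0\right) = \left(-5\right) \left(-20\right) = 100$)
$Q{\left(E \right)} = 100 \sqrt{E}$
$-59 + Q{\left(7 \right)} X{\left(0,2 \right)} = -59 + 100 \sqrt{7} \left(-8 + 0\right) = -59 + 100 \sqrt{7} \left(-8\right) = -59 - 800 \sqrt{7}$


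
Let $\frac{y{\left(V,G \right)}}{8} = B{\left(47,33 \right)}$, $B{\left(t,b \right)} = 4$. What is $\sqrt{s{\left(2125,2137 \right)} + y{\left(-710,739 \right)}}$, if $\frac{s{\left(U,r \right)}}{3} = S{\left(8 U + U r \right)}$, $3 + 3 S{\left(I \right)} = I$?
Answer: $\sqrt{4558154} \approx 2135.0$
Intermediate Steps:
$y{\left(V,G \right)} = 32$ ($y{\left(V,G \right)} = 8 \cdot 4 = 32$)
$S{\left(I \right)} = -1 + \frac{I}{3}$
$s{\left(U,r \right)} = -3 + 8 U + U r$ ($s{\left(U,r \right)} = 3 \left(-1 + \frac{8 U + U r}{3}\right) = 3 \left(-1 + \left(\frac{8 U}{3} + \frac{U r}{3}\right)\right) = 3 \left(-1 + \frac{8 U}{3} + \frac{U r}{3}\right) = -3 + 8 U + U r$)
$\sqrt{s{\left(2125,2137 \right)} + y{\left(-710,739 \right)}} = \sqrt{\left(-3 + 2125 \left(8 + 2137\right)\right) + 32} = \sqrt{\left(-3 + 2125 \cdot 2145\right) + 32} = \sqrt{\left(-3 + 4558125\right) + 32} = \sqrt{4558122 + 32} = \sqrt{4558154}$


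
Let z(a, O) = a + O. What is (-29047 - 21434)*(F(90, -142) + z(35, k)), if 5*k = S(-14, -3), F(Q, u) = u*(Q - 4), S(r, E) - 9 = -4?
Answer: 614656656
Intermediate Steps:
S(r, E) = 5 (S(r, E) = 9 - 4 = 5)
F(Q, u) = u*(-4 + Q)
k = 1 (k = (⅕)*5 = 1)
z(a, O) = O + a
(-29047 - 21434)*(F(90, -142) + z(35, k)) = (-29047 - 21434)*(-142*(-4 + 90) + (1 + 35)) = -50481*(-142*86 + 36) = -50481*(-12212 + 36) = -50481*(-12176) = 614656656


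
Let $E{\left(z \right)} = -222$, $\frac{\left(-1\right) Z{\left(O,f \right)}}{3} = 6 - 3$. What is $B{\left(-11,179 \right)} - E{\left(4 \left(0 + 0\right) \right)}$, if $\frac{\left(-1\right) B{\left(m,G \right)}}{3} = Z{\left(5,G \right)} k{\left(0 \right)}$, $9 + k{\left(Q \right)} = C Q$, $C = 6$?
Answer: $-21$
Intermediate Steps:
$Z{\left(O,f \right)} = -9$ ($Z{\left(O,f \right)} = - 3 \left(6 - 3\right) = \left(-3\right) 3 = -9$)
$k{\left(Q \right)} = -9 + 6 Q$
$B{\left(m,G \right)} = -243$ ($B{\left(m,G \right)} = - 3 \left(- 9 \left(-9 + 6 \cdot 0\right)\right) = - 3 \left(- 9 \left(-9 + 0\right)\right) = - 3 \left(\left(-9\right) \left(-9\right)\right) = \left(-3\right) 81 = -243$)
$B{\left(-11,179 \right)} - E{\left(4 \left(0 + 0\right) \right)} = -243 - -222 = -243 + 222 = -21$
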